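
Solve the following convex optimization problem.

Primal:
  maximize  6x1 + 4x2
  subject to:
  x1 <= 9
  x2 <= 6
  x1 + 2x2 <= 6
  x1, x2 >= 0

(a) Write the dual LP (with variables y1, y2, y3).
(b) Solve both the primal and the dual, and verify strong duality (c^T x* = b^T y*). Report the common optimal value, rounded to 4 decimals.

The standard primal-dual pair for 'max c^T x s.t. A x <= b, x >= 0' is:
  Dual:  min b^T y  s.t.  A^T y >= c,  y >= 0.

So the dual LP is:
  minimize  9y1 + 6y2 + 6y3
  subject to:
    y1 + y3 >= 6
    y2 + 2y3 >= 4
    y1, y2, y3 >= 0

Solving the primal: x* = (6, 0).
  primal value c^T x* = 36.
Solving the dual: y* = (0, 0, 6).
  dual value b^T y* = 36.
Strong duality: c^T x* = b^T y*. Confirmed.

36


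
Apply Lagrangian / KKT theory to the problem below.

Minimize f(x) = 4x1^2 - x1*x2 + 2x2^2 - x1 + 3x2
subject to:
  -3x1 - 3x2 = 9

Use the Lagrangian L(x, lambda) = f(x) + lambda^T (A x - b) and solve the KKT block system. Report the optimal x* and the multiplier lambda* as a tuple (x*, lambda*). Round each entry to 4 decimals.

Form the Lagrangian:
  L(x, lambda) = (1/2) x^T Q x + c^T x + lambda^T (A x - b)
Stationarity (grad_x L = 0): Q x + c + A^T lambda = 0.
Primal feasibility: A x = b.

This gives the KKT block system:
  [ Q   A^T ] [ x     ]   [-c ]
  [ A    0  ] [ lambda ] = [ b ]

Solving the linear system:
  x*      = (-0.7857, -2.2143)
  lambda* = (-1.6905)
  f(x*)   = 4.6786

x* = (-0.7857, -2.2143), lambda* = (-1.6905)


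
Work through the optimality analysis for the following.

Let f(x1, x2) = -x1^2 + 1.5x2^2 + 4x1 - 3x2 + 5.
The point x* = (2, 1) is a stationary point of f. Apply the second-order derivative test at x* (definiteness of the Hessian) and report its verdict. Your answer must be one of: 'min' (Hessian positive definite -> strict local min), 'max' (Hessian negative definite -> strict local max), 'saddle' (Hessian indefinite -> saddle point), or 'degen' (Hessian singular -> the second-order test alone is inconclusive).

Compute the Hessian H = grad^2 f:
  H = [[-2, 0], [0, 3]]
Verify stationarity: grad f(x*) = H x* + g = (0, 0).
Eigenvalues of H: -2, 3.
Eigenvalues have mixed signs, so H is indefinite -> x* is a saddle point.

saddle


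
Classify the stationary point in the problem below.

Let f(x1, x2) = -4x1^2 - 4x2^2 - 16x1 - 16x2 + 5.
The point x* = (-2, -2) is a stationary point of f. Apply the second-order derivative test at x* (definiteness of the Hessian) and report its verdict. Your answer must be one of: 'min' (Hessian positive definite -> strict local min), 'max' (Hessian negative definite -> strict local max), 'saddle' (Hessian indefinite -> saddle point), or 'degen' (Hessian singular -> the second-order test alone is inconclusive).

Compute the Hessian H = grad^2 f:
  H = [[-8, 0], [0, -8]]
Verify stationarity: grad f(x*) = H x* + g = (0, 0).
Eigenvalues of H: -8, -8.
Both eigenvalues < 0, so H is negative definite -> x* is a strict local max.

max


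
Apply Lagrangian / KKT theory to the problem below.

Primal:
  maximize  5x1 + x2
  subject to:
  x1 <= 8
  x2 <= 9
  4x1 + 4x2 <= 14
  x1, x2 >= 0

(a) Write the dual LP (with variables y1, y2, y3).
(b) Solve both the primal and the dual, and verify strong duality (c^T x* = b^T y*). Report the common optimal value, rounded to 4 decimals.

The standard primal-dual pair for 'max c^T x s.t. A x <= b, x >= 0' is:
  Dual:  min b^T y  s.t.  A^T y >= c,  y >= 0.

So the dual LP is:
  minimize  8y1 + 9y2 + 14y3
  subject to:
    y1 + 4y3 >= 5
    y2 + 4y3 >= 1
    y1, y2, y3 >= 0

Solving the primal: x* = (3.5, 0).
  primal value c^T x* = 17.5.
Solving the dual: y* = (0, 0, 1.25).
  dual value b^T y* = 17.5.
Strong duality: c^T x* = b^T y*. Confirmed.

17.5


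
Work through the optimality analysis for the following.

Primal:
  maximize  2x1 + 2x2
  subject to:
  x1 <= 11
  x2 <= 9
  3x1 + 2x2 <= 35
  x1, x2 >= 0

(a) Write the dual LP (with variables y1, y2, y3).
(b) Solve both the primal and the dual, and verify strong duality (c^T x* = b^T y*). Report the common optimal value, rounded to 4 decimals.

The standard primal-dual pair for 'max c^T x s.t. A x <= b, x >= 0' is:
  Dual:  min b^T y  s.t.  A^T y >= c,  y >= 0.

So the dual LP is:
  minimize  11y1 + 9y2 + 35y3
  subject to:
    y1 + 3y3 >= 2
    y2 + 2y3 >= 2
    y1, y2, y3 >= 0

Solving the primal: x* = (5.6667, 9).
  primal value c^T x* = 29.3333.
Solving the dual: y* = (0, 0.6667, 0.6667).
  dual value b^T y* = 29.3333.
Strong duality: c^T x* = b^T y*. Confirmed.

29.3333


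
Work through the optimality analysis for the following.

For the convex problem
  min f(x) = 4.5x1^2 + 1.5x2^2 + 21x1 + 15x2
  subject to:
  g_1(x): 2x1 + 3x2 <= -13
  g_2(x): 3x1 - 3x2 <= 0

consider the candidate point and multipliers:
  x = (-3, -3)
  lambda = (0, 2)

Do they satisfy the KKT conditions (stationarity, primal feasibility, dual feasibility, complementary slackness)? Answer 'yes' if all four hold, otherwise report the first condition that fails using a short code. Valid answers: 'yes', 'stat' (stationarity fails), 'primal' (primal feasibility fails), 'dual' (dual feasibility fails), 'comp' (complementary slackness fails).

Gradient of f: grad f(x) = Q x + c = (-6, 6)
Constraint values g_i(x) = a_i^T x - b_i:
  g_1((-3, -3)) = -2
  g_2((-3, -3)) = 0
Stationarity residual: grad f(x) + sum_i lambda_i a_i = (0, 0)
  -> stationarity OK
Primal feasibility (all g_i <= 0): OK
Dual feasibility (all lambda_i >= 0): OK
Complementary slackness (lambda_i * g_i(x) = 0 for all i): OK

Verdict: yes, KKT holds.

yes


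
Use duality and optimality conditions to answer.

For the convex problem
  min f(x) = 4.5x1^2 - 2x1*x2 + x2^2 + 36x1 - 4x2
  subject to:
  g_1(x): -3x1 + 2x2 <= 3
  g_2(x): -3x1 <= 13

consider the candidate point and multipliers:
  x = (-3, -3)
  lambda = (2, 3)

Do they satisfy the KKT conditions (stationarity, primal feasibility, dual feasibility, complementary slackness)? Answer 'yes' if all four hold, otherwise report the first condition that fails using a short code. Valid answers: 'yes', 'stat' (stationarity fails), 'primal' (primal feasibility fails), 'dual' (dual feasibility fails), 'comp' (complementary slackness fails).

Gradient of f: grad f(x) = Q x + c = (15, -4)
Constraint values g_i(x) = a_i^T x - b_i:
  g_1((-3, -3)) = 0
  g_2((-3, -3)) = -4
Stationarity residual: grad f(x) + sum_i lambda_i a_i = (0, 0)
  -> stationarity OK
Primal feasibility (all g_i <= 0): OK
Dual feasibility (all lambda_i >= 0): OK
Complementary slackness (lambda_i * g_i(x) = 0 for all i): FAILS

Verdict: the first failing condition is complementary_slackness -> comp.

comp


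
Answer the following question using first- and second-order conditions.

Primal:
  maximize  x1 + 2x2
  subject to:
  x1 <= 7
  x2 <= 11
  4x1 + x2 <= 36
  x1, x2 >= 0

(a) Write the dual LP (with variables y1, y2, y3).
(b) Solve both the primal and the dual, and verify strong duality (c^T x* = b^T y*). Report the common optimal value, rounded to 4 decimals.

The standard primal-dual pair for 'max c^T x s.t. A x <= b, x >= 0' is:
  Dual:  min b^T y  s.t.  A^T y >= c,  y >= 0.

So the dual LP is:
  minimize  7y1 + 11y2 + 36y3
  subject to:
    y1 + 4y3 >= 1
    y2 + y3 >= 2
    y1, y2, y3 >= 0

Solving the primal: x* = (6.25, 11).
  primal value c^T x* = 28.25.
Solving the dual: y* = (0, 1.75, 0.25).
  dual value b^T y* = 28.25.
Strong duality: c^T x* = b^T y*. Confirmed.

28.25


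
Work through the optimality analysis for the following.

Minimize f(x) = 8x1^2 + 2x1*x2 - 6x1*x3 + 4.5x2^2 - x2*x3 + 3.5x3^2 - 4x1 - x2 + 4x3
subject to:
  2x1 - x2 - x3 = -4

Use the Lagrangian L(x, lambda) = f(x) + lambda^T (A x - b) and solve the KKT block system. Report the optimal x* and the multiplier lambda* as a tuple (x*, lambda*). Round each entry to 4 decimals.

Form the Lagrangian:
  L(x, lambda) = (1/2) x^T Q x + c^T x + lambda^T (A x - b)
Stationarity (grad_x L = 0): Q x + c + A^T lambda = 0.
Primal feasibility: A x = b.

This gives the KKT block system:
  [ Q   A^T ] [ x     ]   [-c ]
  [ A    0  ] [ lambda ] = [ b ]

Solving the linear system:
  x*      = (-1.1892, 1.527, 0.0946)
  lambda* = (10.2703)
  f(x*)   = 22.3446

x* = (-1.1892, 1.527, 0.0946), lambda* = (10.2703)


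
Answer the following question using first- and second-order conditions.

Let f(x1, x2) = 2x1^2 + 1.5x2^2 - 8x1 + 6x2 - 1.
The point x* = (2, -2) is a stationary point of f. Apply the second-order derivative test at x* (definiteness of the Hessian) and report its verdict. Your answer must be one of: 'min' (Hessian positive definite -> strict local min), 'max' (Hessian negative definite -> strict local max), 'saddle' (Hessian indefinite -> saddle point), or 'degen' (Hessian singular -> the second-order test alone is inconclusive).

Compute the Hessian H = grad^2 f:
  H = [[4, 0], [0, 3]]
Verify stationarity: grad f(x*) = H x* + g = (0, 0).
Eigenvalues of H: 3, 4.
Both eigenvalues > 0, so H is positive definite -> x* is a strict local min.

min


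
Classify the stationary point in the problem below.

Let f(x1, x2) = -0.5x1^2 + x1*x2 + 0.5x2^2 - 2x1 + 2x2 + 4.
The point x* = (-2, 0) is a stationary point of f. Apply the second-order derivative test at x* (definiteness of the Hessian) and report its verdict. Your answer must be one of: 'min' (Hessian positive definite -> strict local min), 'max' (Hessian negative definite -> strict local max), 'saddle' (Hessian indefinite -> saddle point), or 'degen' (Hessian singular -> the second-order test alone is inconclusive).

Compute the Hessian H = grad^2 f:
  H = [[-1, 1], [1, 1]]
Verify stationarity: grad f(x*) = H x* + g = (0, 0).
Eigenvalues of H: -1.4142, 1.4142.
Eigenvalues have mixed signs, so H is indefinite -> x* is a saddle point.

saddle


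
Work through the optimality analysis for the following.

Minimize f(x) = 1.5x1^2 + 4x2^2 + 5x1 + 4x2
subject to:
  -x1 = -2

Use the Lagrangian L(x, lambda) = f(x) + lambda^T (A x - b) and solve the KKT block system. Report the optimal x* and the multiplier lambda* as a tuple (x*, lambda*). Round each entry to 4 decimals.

Form the Lagrangian:
  L(x, lambda) = (1/2) x^T Q x + c^T x + lambda^T (A x - b)
Stationarity (grad_x L = 0): Q x + c + A^T lambda = 0.
Primal feasibility: A x = b.

This gives the KKT block system:
  [ Q   A^T ] [ x     ]   [-c ]
  [ A    0  ] [ lambda ] = [ b ]

Solving the linear system:
  x*      = (2, -0.5)
  lambda* = (11)
  f(x*)   = 15

x* = (2, -0.5), lambda* = (11)


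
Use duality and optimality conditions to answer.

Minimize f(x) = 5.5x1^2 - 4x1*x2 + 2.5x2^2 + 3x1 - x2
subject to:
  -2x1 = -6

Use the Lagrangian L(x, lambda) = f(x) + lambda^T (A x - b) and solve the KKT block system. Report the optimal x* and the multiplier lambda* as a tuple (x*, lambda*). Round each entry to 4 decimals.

Form the Lagrangian:
  L(x, lambda) = (1/2) x^T Q x + c^T x + lambda^T (A x - b)
Stationarity (grad_x L = 0): Q x + c + A^T lambda = 0.
Primal feasibility: A x = b.

This gives the KKT block system:
  [ Q   A^T ] [ x     ]   [-c ]
  [ A    0  ] [ lambda ] = [ b ]

Solving the linear system:
  x*      = (3, 2.6)
  lambda* = (12.8)
  f(x*)   = 41.6

x* = (3, 2.6), lambda* = (12.8)


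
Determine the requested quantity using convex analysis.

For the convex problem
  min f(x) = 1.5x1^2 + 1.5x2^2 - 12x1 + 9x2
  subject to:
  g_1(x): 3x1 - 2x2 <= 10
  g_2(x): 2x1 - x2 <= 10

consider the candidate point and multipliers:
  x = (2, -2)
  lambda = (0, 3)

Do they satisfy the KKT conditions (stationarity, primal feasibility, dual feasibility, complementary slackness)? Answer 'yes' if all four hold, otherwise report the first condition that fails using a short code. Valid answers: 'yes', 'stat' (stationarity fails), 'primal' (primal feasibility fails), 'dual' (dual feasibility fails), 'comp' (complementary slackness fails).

Gradient of f: grad f(x) = Q x + c = (-6, 3)
Constraint values g_i(x) = a_i^T x - b_i:
  g_1((2, -2)) = 0
  g_2((2, -2)) = -4
Stationarity residual: grad f(x) + sum_i lambda_i a_i = (0, 0)
  -> stationarity OK
Primal feasibility (all g_i <= 0): OK
Dual feasibility (all lambda_i >= 0): OK
Complementary slackness (lambda_i * g_i(x) = 0 for all i): FAILS

Verdict: the first failing condition is complementary_slackness -> comp.

comp


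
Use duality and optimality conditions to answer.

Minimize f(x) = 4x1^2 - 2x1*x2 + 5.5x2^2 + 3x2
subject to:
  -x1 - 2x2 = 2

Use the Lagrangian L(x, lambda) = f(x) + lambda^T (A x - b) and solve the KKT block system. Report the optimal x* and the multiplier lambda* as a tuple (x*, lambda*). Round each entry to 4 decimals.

Form the Lagrangian:
  L(x, lambda) = (1/2) x^T Q x + c^T x + lambda^T (A x - b)
Stationarity (grad_x L = 0): Q x + c + A^T lambda = 0.
Primal feasibility: A x = b.

This gives the KKT block system:
  [ Q   A^T ] [ x     ]   [-c ]
  [ A    0  ] [ lambda ] = [ b ]

Solving the linear system:
  x*      = (-0.4706, -0.7647)
  lambda* = (-2.2353)
  f(x*)   = 1.0882

x* = (-0.4706, -0.7647), lambda* = (-2.2353)


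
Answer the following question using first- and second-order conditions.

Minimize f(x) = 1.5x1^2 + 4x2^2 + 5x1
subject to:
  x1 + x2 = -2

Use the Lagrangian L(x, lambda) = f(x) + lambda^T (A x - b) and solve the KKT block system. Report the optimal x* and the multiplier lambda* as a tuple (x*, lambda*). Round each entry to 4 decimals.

Form the Lagrangian:
  L(x, lambda) = (1/2) x^T Q x + c^T x + lambda^T (A x - b)
Stationarity (grad_x L = 0): Q x + c + A^T lambda = 0.
Primal feasibility: A x = b.

This gives the KKT block system:
  [ Q   A^T ] [ x     ]   [-c ]
  [ A    0  ] [ lambda ] = [ b ]

Solving the linear system:
  x*      = (-1.9091, -0.0909)
  lambda* = (0.7273)
  f(x*)   = -4.0455

x* = (-1.9091, -0.0909), lambda* = (0.7273)


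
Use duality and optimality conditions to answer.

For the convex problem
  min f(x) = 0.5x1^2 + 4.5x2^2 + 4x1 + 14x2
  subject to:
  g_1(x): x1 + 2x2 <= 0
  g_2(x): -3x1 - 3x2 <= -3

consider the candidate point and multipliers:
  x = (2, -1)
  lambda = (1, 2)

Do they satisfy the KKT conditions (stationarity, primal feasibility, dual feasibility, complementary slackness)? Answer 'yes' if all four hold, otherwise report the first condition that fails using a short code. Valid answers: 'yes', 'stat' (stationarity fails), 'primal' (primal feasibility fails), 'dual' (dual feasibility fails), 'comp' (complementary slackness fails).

Gradient of f: grad f(x) = Q x + c = (6, 5)
Constraint values g_i(x) = a_i^T x - b_i:
  g_1((2, -1)) = 0
  g_2((2, -1)) = 0
Stationarity residual: grad f(x) + sum_i lambda_i a_i = (1, 1)
  -> stationarity FAILS
Primal feasibility (all g_i <= 0): OK
Dual feasibility (all lambda_i >= 0): OK
Complementary slackness (lambda_i * g_i(x) = 0 for all i): OK

Verdict: the first failing condition is stationarity -> stat.

stat


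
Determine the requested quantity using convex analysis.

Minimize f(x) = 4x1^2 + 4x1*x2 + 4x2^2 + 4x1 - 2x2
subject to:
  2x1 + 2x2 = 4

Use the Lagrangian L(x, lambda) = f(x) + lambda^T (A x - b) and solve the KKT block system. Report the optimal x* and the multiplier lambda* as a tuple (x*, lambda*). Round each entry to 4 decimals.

Form the Lagrangian:
  L(x, lambda) = (1/2) x^T Q x + c^T x + lambda^T (A x - b)
Stationarity (grad_x L = 0): Q x + c + A^T lambda = 0.
Primal feasibility: A x = b.

This gives the KKT block system:
  [ Q   A^T ] [ x     ]   [-c ]
  [ A    0  ] [ lambda ] = [ b ]

Solving the linear system:
  x*      = (0.25, 1.75)
  lambda* = (-6.5)
  f(x*)   = 11.75

x* = (0.25, 1.75), lambda* = (-6.5)


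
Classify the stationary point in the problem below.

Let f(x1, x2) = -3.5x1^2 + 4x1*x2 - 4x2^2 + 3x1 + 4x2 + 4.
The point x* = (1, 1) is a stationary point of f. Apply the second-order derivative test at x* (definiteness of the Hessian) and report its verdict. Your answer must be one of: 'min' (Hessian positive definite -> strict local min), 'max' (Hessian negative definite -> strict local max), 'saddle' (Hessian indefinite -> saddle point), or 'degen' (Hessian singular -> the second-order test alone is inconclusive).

Compute the Hessian H = grad^2 f:
  H = [[-7, 4], [4, -8]]
Verify stationarity: grad f(x*) = H x* + g = (0, 0).
Eigenvalues of H: -11.5311, -3.4689.
Both eigenvalues < 0, so H is negative definite -> x* is a strict local max.

max


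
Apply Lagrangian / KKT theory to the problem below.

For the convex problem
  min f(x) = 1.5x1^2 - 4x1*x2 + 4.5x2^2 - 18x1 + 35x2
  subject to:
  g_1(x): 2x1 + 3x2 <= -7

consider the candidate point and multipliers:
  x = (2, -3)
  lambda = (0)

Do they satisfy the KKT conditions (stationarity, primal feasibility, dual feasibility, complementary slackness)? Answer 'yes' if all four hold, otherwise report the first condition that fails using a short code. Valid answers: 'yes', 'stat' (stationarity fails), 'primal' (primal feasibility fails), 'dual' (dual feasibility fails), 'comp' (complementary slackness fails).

Gradient of f: grad f(x) = Q x + c = (0, 0)
Constraint values g_i(x) = a_i^T x - b_i:
  g_1((2, -3)) = 2
Stationarity residual: grad f(x) + sum_i lambda_i a_i = (0, 0)
  -> stationarity OK
Primal feasibility (all g_i <= 0): FAILS
Dual feasibility (all lambda_i >= 0): OK
Complementary slackness (lambda_i * g_i(x) = 0 for all i): OK

Verdict: the first failing condition is primal_feasibility -> primal.

primal


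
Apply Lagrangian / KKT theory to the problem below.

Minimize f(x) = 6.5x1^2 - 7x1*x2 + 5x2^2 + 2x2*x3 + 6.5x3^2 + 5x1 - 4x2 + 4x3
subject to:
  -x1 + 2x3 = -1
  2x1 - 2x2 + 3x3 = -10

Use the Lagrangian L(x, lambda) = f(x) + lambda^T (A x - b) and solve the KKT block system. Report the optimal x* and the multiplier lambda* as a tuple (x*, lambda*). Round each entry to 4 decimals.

Form the Lagrangian:
  L(x, lambda) = (1/2) x^T Q x + c^T x + lambda^T (A x - b)
Stationarity (grad_x L = 0): Q x + c + A^T lambda = 0.
Primal feasibility: A x = b.

This gives the KKT block system:
  [ Q   A^T ] [ x     ]   [-c ]
  [ A    0  ] [ lambda ] = [ b ]

Solving the linear system:
  x*      = (-1.6957, 1.2826, -1.3478)
  lambda* = (-8.0217, 9)
  f(x*)   = 31.4891

x* = (-1.6957, 1.2826, -1.3478), lambda* = (-8.0217, 9)


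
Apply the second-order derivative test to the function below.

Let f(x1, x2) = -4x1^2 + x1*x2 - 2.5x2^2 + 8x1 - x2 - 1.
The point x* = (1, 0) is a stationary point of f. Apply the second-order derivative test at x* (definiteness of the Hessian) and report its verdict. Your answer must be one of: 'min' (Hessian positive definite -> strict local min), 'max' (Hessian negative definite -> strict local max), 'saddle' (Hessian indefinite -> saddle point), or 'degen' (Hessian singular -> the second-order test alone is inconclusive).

Compute the Hessian H = grad^2 f:
  H = [[-8, 1], [1, -5]]
Verify stationarity: grad f(x*) = H x* + g = (0, 0).
Eigenvalues of H: -8.3028, -4.6972.
Both eigenvalues < 0, so H is negative definite -> x* is a strict local max.

max


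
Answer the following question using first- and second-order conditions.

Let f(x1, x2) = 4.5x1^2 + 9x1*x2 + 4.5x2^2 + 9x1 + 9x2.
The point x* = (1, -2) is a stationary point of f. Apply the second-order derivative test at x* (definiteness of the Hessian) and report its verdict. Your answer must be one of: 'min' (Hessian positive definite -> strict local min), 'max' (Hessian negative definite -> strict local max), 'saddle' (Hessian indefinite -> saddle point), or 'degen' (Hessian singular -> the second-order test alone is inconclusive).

Compute the Hessian H = grad^2 f:
  H = [[9, 9], [9, 9]]
Verify stationarity: grad f(x*) = H x* + g = (0, 0).
Eigenvalues of H: 0, 18.
H has a zero eigenvalue (singular; positive semidefinite but not definite), so H is neither positive definite, negative definite, nor indefinite. The second-order test alone is inconclusive -> degen.
(Indeed, f is constant along the null direction of H through x*, so x* is not a strict local extremum.)

degen


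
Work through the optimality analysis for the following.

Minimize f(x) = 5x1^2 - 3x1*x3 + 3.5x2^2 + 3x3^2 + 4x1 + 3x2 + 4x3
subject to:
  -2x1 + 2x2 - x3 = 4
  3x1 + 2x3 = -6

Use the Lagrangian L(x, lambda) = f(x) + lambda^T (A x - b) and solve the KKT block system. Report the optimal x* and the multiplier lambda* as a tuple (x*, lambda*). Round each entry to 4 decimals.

Form the Lagrangian:
  L(x, lambda) = (1/2) x^T Q x + c^T x + lambda^T (A x - b)
Stationarity (grad_x L = 0): Q x + c + A^T lambda = 0.
Primal feasibility: A x = b.

This gives the KKT block system:
  [ Q   A^T ] [ x     ]   [-c ]
  [ A    0  ] [ lambda ] = [ b ]

Solving the linear system:
  x*      = (-1.0816, 0.2296, -1.3776)
  lambda* = (-2.3036, -0.6414)
  f(x*)   = -1.8909

x* = (-1.0816, 0.2296, -1.3776), lambda* = (-2.3036, -0.6414)


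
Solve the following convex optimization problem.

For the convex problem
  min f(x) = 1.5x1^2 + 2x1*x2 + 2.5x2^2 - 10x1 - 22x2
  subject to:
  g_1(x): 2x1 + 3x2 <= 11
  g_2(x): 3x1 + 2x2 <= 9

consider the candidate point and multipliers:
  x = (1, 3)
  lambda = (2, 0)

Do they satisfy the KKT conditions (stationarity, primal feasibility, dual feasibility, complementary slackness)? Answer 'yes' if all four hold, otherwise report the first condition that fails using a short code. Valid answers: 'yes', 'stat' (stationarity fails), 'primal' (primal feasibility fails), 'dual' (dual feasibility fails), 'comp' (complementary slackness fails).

Gradient of f: grad f(x) = Q x + c = (-1, -5)
Constraint values g_i(x) = a_i^T x - b_i:
  g_1((1, 3)) = 0
  g_2((1, 3)) = 0
Stationarity residual: grad f(x) + sum_i lambda_i a_i = (3, 1)
  -> stationarity FAILS
Primal feasibility (all g_i <= 0): OK
Dual feasibility (all lambda_i >= 0): OK
Complementary slackness (lambda_i * g_i(x) = 0 for all i): OK

Verdict: the first failing condition is stationarity -> stat.

stat


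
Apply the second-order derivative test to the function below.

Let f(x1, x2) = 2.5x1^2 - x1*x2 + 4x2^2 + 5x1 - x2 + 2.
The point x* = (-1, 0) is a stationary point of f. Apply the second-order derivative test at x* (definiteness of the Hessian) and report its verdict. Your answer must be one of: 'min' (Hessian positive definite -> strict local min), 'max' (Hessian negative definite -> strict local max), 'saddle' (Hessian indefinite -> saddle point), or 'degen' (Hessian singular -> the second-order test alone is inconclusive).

Compute the Hessian H = grad^2 f:
  H = [[5, -1], [-1, 8]]
Verify stationarity: grad f(x*) = H x* + g = (0, 0).
Eigenvalues of H: 4.6972, 8.3028.
Both eigenvalues > 0, so H is positive definite -> x* is a strict local min.

min


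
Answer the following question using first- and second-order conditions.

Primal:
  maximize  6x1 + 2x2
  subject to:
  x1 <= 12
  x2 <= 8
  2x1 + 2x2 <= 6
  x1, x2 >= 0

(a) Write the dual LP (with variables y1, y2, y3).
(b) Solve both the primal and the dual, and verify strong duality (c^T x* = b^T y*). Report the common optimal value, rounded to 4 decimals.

The standard primal-dual pair for 'max c^T x s.t. A x <= b, x >= 0' is:
  Dual:  min b^T y  s.t.  A^T y >= c,  y >= 0.

So the dual LP is:
  minimize  12y1 + 8y2 + 6y3
  subject to:
    y1 + 2y3 >= 6
    y2 + 2y3 >= 2
    y1, y2, y3 >= 0

Solving the primal: x* = (3, 0).
  primal value c^T x* = 18.
Solving the dual: y* = (0, 0, 3).
  dual value b^T y* = 18.
Strong duality: c^T x* = b^T y*. Confirmed.

18


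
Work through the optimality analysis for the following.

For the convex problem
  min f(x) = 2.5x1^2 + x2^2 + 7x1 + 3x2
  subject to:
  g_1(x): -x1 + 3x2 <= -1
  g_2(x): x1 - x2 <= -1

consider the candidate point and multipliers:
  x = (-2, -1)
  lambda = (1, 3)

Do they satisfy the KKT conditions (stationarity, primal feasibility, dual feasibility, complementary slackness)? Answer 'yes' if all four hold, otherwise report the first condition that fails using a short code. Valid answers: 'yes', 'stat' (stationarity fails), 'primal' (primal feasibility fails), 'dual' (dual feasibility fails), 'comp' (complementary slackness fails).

Gradient of f: grad f(x) = Q x + c = (-3, 1)
Constraint values g_i(x) = a_i^T x - b_i:
  g_1((-2, -1)) = 0
  g_2((-2, -1)) = 0
Stationarity residual: grad f(x) + sum_i lambda_i a_i = (-1, 1)
  -> stationarity FAILS
Primal feasibility (all g_i <= 0): OK
Dual feasibility (all lambda_i >= 0): OK
Complementary slackness (lambda_i * g_i(x) = 0 for all i): OK

Verdict: the first failing condition is stationarity -> stat.

stat


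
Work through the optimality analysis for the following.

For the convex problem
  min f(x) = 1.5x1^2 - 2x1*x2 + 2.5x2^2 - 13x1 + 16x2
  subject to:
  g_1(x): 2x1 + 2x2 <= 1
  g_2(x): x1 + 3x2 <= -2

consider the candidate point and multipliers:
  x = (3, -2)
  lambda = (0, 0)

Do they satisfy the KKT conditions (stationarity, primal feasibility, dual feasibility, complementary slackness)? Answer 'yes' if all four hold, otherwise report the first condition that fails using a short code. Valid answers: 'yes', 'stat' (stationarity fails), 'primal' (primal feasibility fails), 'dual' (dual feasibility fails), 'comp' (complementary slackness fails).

Gradient of f: grad f(x) = Q x + c = (0, 0)
Constraint values g_i(x) = a_i^T x - b_i:
  g_1((3, -2)) = 1
  g_2((3, -2)) = -1
Stationarity residual: grad f(x) + sum_i lambda_i a_i = (0, 0)
  -> stationarity OK
Primal feasibility (all g_i <= 0): FAILS
Dual feasibility (all lambda_i >= 0): OK
Complementary slackness (lambda_i * g_i(x) = 0 for all i): OK

Verdict: the first failing condition is primal_feasibility -> primal.

primal


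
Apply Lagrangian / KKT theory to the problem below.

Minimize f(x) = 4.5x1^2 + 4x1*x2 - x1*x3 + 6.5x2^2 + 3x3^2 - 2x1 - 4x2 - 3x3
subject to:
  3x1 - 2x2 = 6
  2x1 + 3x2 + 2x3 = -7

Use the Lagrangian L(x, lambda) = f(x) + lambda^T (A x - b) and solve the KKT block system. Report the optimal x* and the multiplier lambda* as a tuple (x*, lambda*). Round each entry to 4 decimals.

Form the Lagrangian:
  L(x, lambda) = (1/2) x^T Q x + c^T x + lambda^T (A x - b)
Stationarity (grad_x L = 0): Q x + c + A^T lambda = 0.
Primal feasibility: A x = b.

This gives the KKT block system:
  [ Q   A^T ] [ x     ]   [-c ]
  [ A    0  ] [ lambda ] = [ b ]

Solving the linear system:
  x*      = (0.743, -1.8855, -1.4147)
  lambda* = (-3.5968, 6.1155)
  f(x*)   = 37.3447

x* = (0.743, -1.8855, -1.4147), lambda* = (-3.5968, 6.1155)


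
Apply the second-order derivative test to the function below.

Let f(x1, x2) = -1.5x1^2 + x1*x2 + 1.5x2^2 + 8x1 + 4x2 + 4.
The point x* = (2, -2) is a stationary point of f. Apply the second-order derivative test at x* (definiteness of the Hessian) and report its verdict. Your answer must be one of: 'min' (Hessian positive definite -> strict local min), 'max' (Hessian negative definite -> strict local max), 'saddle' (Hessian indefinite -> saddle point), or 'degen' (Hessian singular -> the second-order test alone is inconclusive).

Compute the Hessian H = grad^2 f:
  H = [[-3, 1], [1, 3]]
Verify stationarity: grad f(x*) = H x* + g = (0, 0).
Eigenvalues of H: -3.1623, 3.1623.
Eigenvalues have mixed signs, so H is indefinite -> x* is a saddle point.

saddle


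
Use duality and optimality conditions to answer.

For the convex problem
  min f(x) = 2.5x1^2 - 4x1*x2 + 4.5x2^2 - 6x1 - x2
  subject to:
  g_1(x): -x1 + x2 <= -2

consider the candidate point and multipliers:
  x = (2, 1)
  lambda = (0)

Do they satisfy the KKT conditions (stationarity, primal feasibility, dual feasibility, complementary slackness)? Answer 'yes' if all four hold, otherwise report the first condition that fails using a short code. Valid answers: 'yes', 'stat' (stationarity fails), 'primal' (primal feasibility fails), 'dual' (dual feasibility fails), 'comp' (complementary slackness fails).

Gradient of f: grad f(x) = Q x + c = (0, 0)
Constraint values g_i(x) = a_i^T x - b_i:
  g_1((2, 1)) = 1
Stationarity residual: grad f(x) + sum_i lambda_i a_i = (0, 0)
  -> stationarity OK
Primal feasibility (all g_i <= 0): FAILS
Dual feasibility (all lambda_i >= 0): OK
Complementary slackness (lambda_i * g_i(x) = 0 for all i): OK

Verdict: the first failing condition is primal_feasibility -> primal.

primal


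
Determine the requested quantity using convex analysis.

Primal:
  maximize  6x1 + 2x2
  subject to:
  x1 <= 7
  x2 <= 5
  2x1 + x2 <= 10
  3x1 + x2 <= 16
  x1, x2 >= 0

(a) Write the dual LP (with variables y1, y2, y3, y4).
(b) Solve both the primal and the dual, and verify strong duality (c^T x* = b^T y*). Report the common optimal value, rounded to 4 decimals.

The standard primal-dual pair for 'max c^T x s.t. A x <= b, x >= 0' is:
  Dual:  min b^T y  s.t.  A^T y >= c,  y >= 0.

So the dual LP is:
  minimize  7y1 + 5y2 + 10y3 + 16y4
  subject to:
    y1 + 2y3 + 3y4 >= 6
    y2 + y3 + y4 >= 2
    y1, y2, y3, y4 >= 0

Solving the primal: x* = (5, 0).
  primal value c^T x* = 30.
Solving the dual: y* = (0, 0, 3, 0).
  dual value b^T y* = 30.
Strong duality: c^T x* = b^T y*. Confirmed.

30


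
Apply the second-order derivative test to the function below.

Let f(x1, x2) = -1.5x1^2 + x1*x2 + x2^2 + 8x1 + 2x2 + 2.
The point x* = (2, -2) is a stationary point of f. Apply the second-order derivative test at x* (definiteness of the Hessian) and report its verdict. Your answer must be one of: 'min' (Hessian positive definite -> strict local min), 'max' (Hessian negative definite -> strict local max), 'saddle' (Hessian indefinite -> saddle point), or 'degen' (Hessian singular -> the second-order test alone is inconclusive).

Compute the Hessian H = grad^2 f:
  H = [[-3, 1], [1, 2]]
Verify stationarity: grad f(x*) = H x* + g = (0, 0).
Eigenvalues of H: -3.1926, 2.1926.
Eigenvalues have mixed signs, so H is indefinite -> x* is a saddle point.

saddle


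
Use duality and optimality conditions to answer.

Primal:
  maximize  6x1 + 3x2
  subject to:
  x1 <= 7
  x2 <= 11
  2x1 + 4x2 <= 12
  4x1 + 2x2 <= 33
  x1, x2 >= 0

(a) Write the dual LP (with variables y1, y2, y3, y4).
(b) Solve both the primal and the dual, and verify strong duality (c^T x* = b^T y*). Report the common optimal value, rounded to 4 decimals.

The standard primal-dual pair for 'max c^T x s.t. A x <= b, x >= 0' is:
  Dual:  min b^T y  s.t.  A^T y >= c,  y >= 0.

So the dual LP is:
  minimize  7y1 + 11y2 + 12y3 + 33y4
  subject to:
    y1 + 2y3 + 4y4 >= 6
    y2 + 4y3 + 2y4 >= 3
    y1, y2, y3, y4 >= 0

Solving the primal: x* = (6, 0).
  primal value c^T x* = 36.
Solving the dual: y* = (0, 0, 3, 0).
  dual value b^T y* = 36.
Strong duality: c^T x* = b^T y*. Confirmed.

36


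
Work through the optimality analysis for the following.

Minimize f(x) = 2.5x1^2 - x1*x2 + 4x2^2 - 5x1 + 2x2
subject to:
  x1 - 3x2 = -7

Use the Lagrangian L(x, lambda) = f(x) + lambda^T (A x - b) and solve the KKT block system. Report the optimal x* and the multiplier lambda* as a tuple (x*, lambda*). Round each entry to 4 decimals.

Form the Lagrangian:
  L(x, lambda) = (1/2) x^T Q x + c^T x + lambda^T (A x - b)
Stationarity (grad_x L = 0): Q x + c + A^T lambda = 0.
Primal feasibility: A x = b.

This gives the KKT block system:
  [ Q   A^T ] [ x     ]   [-c ]
  [ A    0  ] [ lambda ] = [ b ]

Solving the linear system:
  x*      = (0.0851, 2.3617)
  lambda* = (6.9362)
  f(x*)   = 26.4255

x* = (0.0851, 2.3617), lambda* = (6.9362)


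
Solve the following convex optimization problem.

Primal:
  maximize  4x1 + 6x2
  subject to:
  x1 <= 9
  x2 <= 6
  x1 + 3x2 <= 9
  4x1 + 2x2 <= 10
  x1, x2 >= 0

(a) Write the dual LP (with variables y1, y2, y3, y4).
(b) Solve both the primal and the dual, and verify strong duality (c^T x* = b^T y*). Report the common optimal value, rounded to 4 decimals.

The standard primal-dual pair for 'max c^T x s.t. A x <= b, x >= 0' is:
  Dual:  min b^T y  s.t.  A^T y >= c,  y >= 0.

So the dual LP is:
  minimize  9y1 + 6y2 + 9y3 + 10y4
  subject to:
    y1 + y3 + 4y4 >= 4
    y2 + 3y3 + 2y4 >= 6
    y1, y2, y3, y4 >= 0

Solving the primal: x* = (1.2, 2.6).
  primal value c^T x* = 20.4.
Solving the dual: y* = (0, 0, 1.6, 0.6).
  dual value b^T y* = 20.4.
Strong duality: c^T x* = b^T y*. Confirmed.

20.4


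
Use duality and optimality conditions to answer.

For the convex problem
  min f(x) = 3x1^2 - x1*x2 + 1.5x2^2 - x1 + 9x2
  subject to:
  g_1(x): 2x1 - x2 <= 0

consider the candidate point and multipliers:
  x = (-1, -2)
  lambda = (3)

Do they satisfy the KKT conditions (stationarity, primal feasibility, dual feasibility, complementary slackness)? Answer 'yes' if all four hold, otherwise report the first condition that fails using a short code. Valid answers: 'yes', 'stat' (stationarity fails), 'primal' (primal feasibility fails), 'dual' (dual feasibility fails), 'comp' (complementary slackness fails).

Gradient of f: grad f(x) = Q x + c = (-5, 4)
Constraint values g_i(x) = a_i^T x - b_i:
  g_1((-1, -2)) = 0
Stationarity residual: grad f(x) + sum_i lambda_i a_i = (1, 1)
  -> stationarity FAILS
Primal feasibility (all g_i <= 0): OK
Dual feasibility (all lambda_i >= 0): OK
Complementary slackness (lambda_i * g_i(x) = 0 for all i): OK

Verdict: the first failing condition is stationarity -> stat.

stat


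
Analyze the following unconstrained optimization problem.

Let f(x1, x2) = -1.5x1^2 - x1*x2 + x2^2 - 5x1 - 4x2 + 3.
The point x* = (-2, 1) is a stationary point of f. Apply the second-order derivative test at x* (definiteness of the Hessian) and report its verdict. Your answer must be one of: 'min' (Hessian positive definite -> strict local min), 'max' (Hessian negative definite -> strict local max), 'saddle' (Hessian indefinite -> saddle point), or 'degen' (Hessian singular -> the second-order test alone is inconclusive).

Compute the Hessian H = grad^2 f:
  H = [[-3, -1], [-1, 2]]
Verify stationarity: grad f(x*) = H x* + g = (0, 0).
Eigenvalues of H: -3.1926, 2.1926.
Eigenvalues have mixed signs, so H is indefinite -> x* is a saddle point.

saddle


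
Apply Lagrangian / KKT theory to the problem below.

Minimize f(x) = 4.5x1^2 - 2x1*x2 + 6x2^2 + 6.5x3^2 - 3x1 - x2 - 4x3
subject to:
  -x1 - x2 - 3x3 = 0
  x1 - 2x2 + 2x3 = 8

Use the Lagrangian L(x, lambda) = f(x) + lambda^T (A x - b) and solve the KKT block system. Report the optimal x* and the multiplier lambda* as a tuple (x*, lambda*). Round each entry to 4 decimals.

Form the Lagrangian:
  L(x, lambda) = (1/2) x^T Q x + c^T x + lambda^T (A x - b)
Stationarity (grad_x L = 0): Q x + c + A^T lambda = 0.
Primal feasibility: A x = b.

This gives the KKT block system:
  [ Q   A^T ] [ x     ]   [-c ]
  [ A    0  ] [ lambda ] = [ b ]

Solving the linear system:
  x*      = (0.4755, -2.9406, 0.8217)
  lambda* = (-7.6389, -14.7994)
  f(x*)   = 58.3113

x* = (0.4755, -2.9406, 0.8217), lambda* = (-7.6389, -14.7994)


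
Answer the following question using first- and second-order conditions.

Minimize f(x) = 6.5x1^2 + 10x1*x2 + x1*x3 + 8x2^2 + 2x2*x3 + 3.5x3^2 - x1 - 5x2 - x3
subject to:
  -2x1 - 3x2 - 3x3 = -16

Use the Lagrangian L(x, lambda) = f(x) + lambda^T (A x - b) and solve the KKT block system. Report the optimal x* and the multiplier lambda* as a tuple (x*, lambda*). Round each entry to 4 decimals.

Form the Lagrangian:
  L(x, lambda) = (1/2) x^T Q x + c^T x + lambda^T (A x - b)
Stationarity (grad_x L = 0): Q x + c + A^T lambda = 0.
Primal feasibility: A x = b.

This gives the KKT block system:
  [ Q   A^T ] [ x     ]   [-c ]
  [ A    0  ] [ lambda ] = [ b ]

Solving the linear system:
  x*      = (-0.0026, 1.6157, 3.7193)
  lambda* = (9.4214)
  f(x*)   = 69.4737

x* = (-0.0026, 1.6157, 3.7193), lambda* = (9.4214)


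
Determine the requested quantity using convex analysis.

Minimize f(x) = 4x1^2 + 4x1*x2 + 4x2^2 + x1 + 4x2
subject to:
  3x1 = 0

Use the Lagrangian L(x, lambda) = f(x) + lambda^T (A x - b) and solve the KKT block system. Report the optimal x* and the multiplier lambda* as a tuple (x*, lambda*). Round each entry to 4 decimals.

Form the Lagrangian:
  L(x, lambda) = (1/2) x^T Q x + c^T x + lambda^T (A x - b)
Stationarity (grad_x L = 0): Q x + c + A^T lambda = 0.
Primal feasibility: A x = b.

This gives the KKT block system:
  [ Q   A^T ] [ x     ]   [-c ]
  [ A    0  ] [ lambda ] = [ b ]

Solving the linear system:
  x*      = (0, -0.5)
  lambda* = (0.3333)
  f(x*)   = -1

x* = (0, -0.5), lambda* = (0.3333)


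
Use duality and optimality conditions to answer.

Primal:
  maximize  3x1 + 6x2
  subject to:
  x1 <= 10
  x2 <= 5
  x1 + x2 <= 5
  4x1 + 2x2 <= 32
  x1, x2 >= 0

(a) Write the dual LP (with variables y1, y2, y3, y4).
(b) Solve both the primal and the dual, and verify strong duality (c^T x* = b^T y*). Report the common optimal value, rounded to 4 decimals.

The standard primal-dual pair for 'max c^T x s.t. A x <= b, x >= 0' is:
  Dual:  min b^T y  s.t.  A^T y >= c,  y >= 0.

So the dual LP is:
  minimize  10y1 + 5y2 + 5y3 + 32y4
  subject to:
    y1 + y3 + 4y4 >= 3
    y2 + y3 + 2y4 >= 6
    y1, y2, y3, y4 >= 0

Solving the primal: x* = (0, 5).
  primal value c^T x* = 30.
Solving the dual: y* = (0, 3, 3, 0).
  dual value b^T y* = 30.
Strong duality: c^T x* = b^T y*. Confirmed.

30


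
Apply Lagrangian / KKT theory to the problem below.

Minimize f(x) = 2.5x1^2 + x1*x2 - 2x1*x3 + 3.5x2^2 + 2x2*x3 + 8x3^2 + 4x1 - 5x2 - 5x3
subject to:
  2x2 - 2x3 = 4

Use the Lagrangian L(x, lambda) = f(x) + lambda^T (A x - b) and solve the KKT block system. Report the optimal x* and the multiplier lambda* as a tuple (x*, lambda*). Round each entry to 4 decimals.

Form the Lagrangian:
  L(x, lambda) = (1/2) x^T Q x + c^T x + lambda^T (A x - b)
Stationarity (grad_x L = 0): Q x + c + A^T lambda = 0.
Primal feasibility: A x = b.

This gives the KKT block system:
  [ Q   A^T ] [ x     ]   [-c ]
  [ A    0  ] [ lambda ] = [ b ]

Solving the linear system:
  x*      = (-1.2687, 1.6567, -0.3433)
  lambda* = (-2.3209)
  f(x*)   = -1.1791

x* = (-1.2687, 1.6567, -0.3433), lambda* = (-2.3209)


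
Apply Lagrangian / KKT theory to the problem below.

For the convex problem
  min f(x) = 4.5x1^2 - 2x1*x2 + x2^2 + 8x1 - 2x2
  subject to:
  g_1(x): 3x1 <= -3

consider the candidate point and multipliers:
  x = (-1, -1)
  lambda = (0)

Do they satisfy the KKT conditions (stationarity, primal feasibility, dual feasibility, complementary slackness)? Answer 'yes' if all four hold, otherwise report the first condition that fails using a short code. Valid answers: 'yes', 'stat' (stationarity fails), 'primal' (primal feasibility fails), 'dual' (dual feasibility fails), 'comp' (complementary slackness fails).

Gradient of f: grad f(x) = Q x + c = (1, -2)
Constraint values g_i(x) = a_i^T x - b_i:
  g_1((-1, -1)) = 0
Stationarity residual: grad f(x) + sum_i lambda_i a_i = (1, -2)
  -> stationarity FAILS
Primal feasibility (all g_i <= 0): OK
Dual feasibility (all lambda_i >= 0): OK
Complementary slackness (lambda_i * g_i(x) = 0 for all i): OK

Verdict: the first failing condition is stationarity -> stat.

stat


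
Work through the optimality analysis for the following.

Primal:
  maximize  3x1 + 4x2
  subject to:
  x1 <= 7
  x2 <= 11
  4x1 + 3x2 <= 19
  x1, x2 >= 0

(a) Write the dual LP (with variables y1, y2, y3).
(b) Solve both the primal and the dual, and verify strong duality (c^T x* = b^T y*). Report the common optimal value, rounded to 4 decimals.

The standard primal-dual pair for 'max c^T x s.t. A x <= b, x >= 0' is:
  Dual:  min b^T y  s.t.  A^T y >= c,  y >= 0.

So the dual LP is:
  minimize  7y1 + 11y2 + 19y3
  subject to:
    y1 + 4y3 >= 3
    y2 + 3y3 >= 4
    y1, y2, y3 >= 0

Solving the primal: x* = (0, 6.3333).
  primal value c^T x* = 25.3333.
Solving the dual: y* = (0, 0, 1.3333).
  dual value b^T y* = 25.3333.
Strong duality: c^T x* = b^T y*. Confirmed.

25.3333


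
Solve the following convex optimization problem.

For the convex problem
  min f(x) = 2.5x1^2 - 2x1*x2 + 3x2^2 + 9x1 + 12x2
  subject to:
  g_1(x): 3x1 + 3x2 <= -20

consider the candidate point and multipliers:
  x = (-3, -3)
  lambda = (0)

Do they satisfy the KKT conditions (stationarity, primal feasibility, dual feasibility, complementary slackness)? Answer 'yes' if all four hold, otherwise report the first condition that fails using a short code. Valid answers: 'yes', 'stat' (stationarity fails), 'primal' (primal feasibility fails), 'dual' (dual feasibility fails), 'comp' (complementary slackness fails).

Gradient of f: grad f(x) = Q x + c = (0, 0)
Constraint values g_i(x) = a_i^T x - b_i:
  g_1((-3, -3)) = 2
Stationarity residual: grad f(x) + sum_i lambda_i a_i = (0, 0)
  -> stationarity OK
Primal feasibility (all g_i <= 0): FAILS
Dual feasibility (all lambda_i >= 0): OK
Complementary slackness (lambda_i * g_i(x) = 0 for all i): OK

Verdict: the first failing condition is primal_feasibility -> primal.

primal
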